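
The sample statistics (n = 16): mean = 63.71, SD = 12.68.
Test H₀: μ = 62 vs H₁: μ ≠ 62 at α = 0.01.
One-sample t-test:
H₀: μ = 62
H₁: μ ≠ 62
df = n - 1 = 15
t = (x̄ - μ₀) / (s/√n) = (63.71 - 62) / (12.68/√16) = 0.539
p-value = 0.5975

Since p-value > α = 0.01, we fail to reject H₀.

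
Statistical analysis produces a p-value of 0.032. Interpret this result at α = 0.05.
Since p = 0.032 < α = 0.05, reject H₀.
There is sufficient evidence to reject the null hypothesis; the result is statistically significant at the 0.05 level.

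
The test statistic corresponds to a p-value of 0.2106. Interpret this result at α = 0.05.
Since p = 0.2106 > α = 0.05, fail to reject H₀.
There is insufficient evidence to reject the null hypothesis; the result is not statistically significant at the 0.05 level.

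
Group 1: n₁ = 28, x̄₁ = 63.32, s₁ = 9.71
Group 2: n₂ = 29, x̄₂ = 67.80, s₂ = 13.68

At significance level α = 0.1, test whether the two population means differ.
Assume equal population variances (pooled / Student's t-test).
Student's two-sample t-test (equal variances):
H₀: μ₁ = μ₂
H₁: μ₁ ≠ μ₂
df = n₁ + n₂ - 2 = 55
Pooled variance s_p² = [(n₁-1)s₁² + (n₂-1)s₂²] / (n₁ + n₂ - 2) = [(27)(9.71²) + (28)(13.68²)] / 55 = 141.5574
SE = √(s_p²(1/n₁ + 1/n₂)) = √(141.5574 × (1/28 + 1/29)) = 3.1523
t = (x̄₁ - x̄₂) / SE = (63.32 - 67.80) / 3.1523 = -4.48 / 3.1523 = -1.421
p-value = 0.1609

Since p-value > α = 0.1, we fail to reject H₀.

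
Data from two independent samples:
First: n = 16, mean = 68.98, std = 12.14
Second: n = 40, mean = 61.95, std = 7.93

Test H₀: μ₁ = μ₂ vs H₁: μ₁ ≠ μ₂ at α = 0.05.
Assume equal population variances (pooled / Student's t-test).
Student's two-sample t-test (equal variances):
H₀: μ₁ = μ₂
H₁: μ₁ ≠ μ₂
df = n₁ + n₂ - 2 = 54
Pooled variance s_p² = [(n₁-1)s₁² + (n₂-1)s₂²] / (n₁ + n₂ - 2) = [(15)(12.14²) + (39)(7.93²)] / 54 = 86.3556
SE = √(s_p²(1/n₁ + 1/n₂)) = √(86.3556 × (1/16 + 1/40)) = 2.7488
t = (x̄₁ - x̄₂) / SE = (68.98 - 61.95) / 2.7488 = 7.03 / 2.7488 = 2.557
p-value = 0.0134

Since p-value < α = 0.05, we reject H₀.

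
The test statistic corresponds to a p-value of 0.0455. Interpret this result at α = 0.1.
Since p = 0.0455 < α = 0.1, reject H₀.
There is sufficient evidence to reject the null hypothesis; the result is statistically significant at the 0.1 level.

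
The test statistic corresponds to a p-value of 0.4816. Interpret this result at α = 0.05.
Since p = 0.4816 > α = 0.05, fail to reject H₀.
There is insufficient evidence to reject the null hypothesis; the result is not statistically significant at the 0.05 level.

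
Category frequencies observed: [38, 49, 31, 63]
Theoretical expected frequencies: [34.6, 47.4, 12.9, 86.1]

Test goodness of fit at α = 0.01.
Chi-square goodness of fit test:
H₀: observed counts match expected distribution
H₁: observed counts differ from expected distribution
df = k - 1 = 3
χ² = Σ(O - E)²/E
   = (38 - 34.6)²/34.6 + (49 - 47.4)²/47.4 + (31 - 12.9)²/12.9 + (63 - 86.1)²/86.1
   = 0.334 + 0.054 + 25.396 + 6.198
   = 31.98
p-value < 0.0001

Since p-value < α = 0.01, we reject H₀.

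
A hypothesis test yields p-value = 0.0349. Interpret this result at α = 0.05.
Since p = 0.0349 < α = 0.05, reject H₀.
There is sufficient evidence to reject the null hypothesis; the result is statistically significant at the 0.05 level.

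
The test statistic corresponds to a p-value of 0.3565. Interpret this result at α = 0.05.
Since p = 0.3565 > α = 0.05, fail to reject H₀.
There is insufficient evidence to reject the null hypothesis; the result is not statistically significant at the 0.05 level.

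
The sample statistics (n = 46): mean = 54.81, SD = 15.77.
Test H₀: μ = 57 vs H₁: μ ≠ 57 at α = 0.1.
One-sample t-test:
H₀: μ = 57
H₁: μ ≠ 57
df = n - 1 = 45
t = (x̄ - μ₀) / (s/√n) = (54.81 - 57) / (15.77/√46) = -0.942
p-value = 0.3513

Since p-value > α = 0.1, we fail to reject H₀.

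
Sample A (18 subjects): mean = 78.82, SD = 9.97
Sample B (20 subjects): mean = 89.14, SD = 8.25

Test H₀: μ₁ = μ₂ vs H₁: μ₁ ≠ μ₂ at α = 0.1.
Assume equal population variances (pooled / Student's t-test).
Student's two-sample t-test (equal variances):
H₀: μ₁ = μ₂
H₁: μ₁ ≠ μ₂
df = n₁ + n₂ - 2 = 36
Pooled variance s_p² = [(n₁-1)s₁² + (n₂-1)s₂²] / (n₁ + n₂ - 2) = [(17)(9.97²) + (19)(8.25²)] / 36 = 82.8612
SE = √(s_p²(1/n₁ + 1/n₂)) = √(82.8612 × (1/18 + 1/20)) = 2.9574
t = (x̄₁ - x̄₂) / SE = (78.82 - 89.14) / 2.9574 = -10.32 / 2.9574 = -3.490
p-value = 0.0013

Since p-value < α = 0.1, we reject H₀.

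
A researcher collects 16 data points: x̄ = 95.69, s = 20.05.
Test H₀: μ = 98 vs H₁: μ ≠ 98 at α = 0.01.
One-sample t-test:
H₀: μ = 98
H₁: μ ≠ 98
df = n - 1 = 15
t = (x̄ - μ₀) / (s/√n) = (95.69 - 98) / (20.05/√16) = -0.461
p-value = 0.6515

Since p-value > α = 0.01, we fail to reject H₀.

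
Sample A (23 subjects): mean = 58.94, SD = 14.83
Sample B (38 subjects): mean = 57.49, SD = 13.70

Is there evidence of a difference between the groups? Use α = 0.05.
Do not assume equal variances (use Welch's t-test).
Welch's two-sample t-test:
H₀: μ₁ = μ₂
H₁: μ₁ ≠ μ₂
s₁²/n₁ = 14.83²/23 = 9.5621,  s₂²/n₂ = 13.70²/38 = 4.9392
SE = √(s₁²/n₁ + s₂²/n₂) = √(9.5621 + 4.9392) = 3.8081
df (Welch-Satterthwaite) = (s₁²/n₁ + s₂²/n₂)² / [(s₁²/n₁)²/(n₁-1) + (s₂²/n₂)²/(n₂-1)] ≈ 43.67
t = (x̄₁ - x̄₂) / SE = (58.94 - 57.49) / 3.8081 = 1.45 / 3.8081 = 0.381
p-value = 0.7052

Since p-value > α = 0.05, we fail to reject H₀.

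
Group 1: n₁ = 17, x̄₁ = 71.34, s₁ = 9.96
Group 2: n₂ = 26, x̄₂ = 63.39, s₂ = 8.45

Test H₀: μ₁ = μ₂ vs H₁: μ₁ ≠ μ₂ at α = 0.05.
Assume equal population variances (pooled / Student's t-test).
Student's two-sample t-test (equal variances):
H₀: μ₁ = μ₂
H₁: μ₁ ≠ μ₂
df = n₁ + n₂ - 2 = 41
Pooled variance s_p² = [(n₁-1)s₁² + (n₂-1)s₂²] / (n₁ + n₂ - 2) = [(16)(9.96²) + (25)(8.45²)] / 41 = 82.2509
SE = √(s_p²(1/n₁ + 1/n₂)) = √(82.2509 × (1/17 + 1/26)) = 2.8287
t = (x̄₁ - x̄₂) / SE = (71.34 - 63.39) / 2.8287 = 7.95 / 2.8287 = 2.810
p-value = 0.0076

Since p-value < α = 0.05, we reject H₀.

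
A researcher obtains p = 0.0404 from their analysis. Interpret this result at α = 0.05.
Since p = 0.0404 < α = 0.05, reject H₀.
There is sufficient evidence to reject the null hypothesis; the result is statistically significant at the 0.05 level.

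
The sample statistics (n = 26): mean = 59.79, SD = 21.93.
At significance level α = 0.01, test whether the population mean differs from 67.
One-sample t-test:
H₀: μ = 67
H₁: μ ≠ 67
df = n - 1 = 25
t = (x̄ - μ₀) / (s/√n) = (59.79 - 67) / (21.93/√26) = -1.676
p-value = 0.1061

Since p-value > α = 0.01, we fail to reject H₀.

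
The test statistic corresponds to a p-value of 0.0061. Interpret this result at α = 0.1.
Since p = 0.0061 < α = 0.1, reject H₀.
There is sufficient evidence to reject the null hypothesis; the result is statistically significant at the 0.1 level.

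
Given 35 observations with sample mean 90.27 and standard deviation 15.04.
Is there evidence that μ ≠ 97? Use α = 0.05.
One-sample t-test:
H₀: μ = 97
H₁: μ ≠ 97
df = n - 1 = 34
t = (x̄ - μ₀) / (s/√n) = (90.27 - 97) / (15.04/√35) = -2.647
p-value = 0.0122

Since p-value < α = 0.05, we reject H₀.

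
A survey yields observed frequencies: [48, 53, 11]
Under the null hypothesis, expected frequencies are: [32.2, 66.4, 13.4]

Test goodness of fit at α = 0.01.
Chi-square goodness of fit test:
H₀: observed counts match expected distribution
H₁: observed counts differ from expected distribution
df = k - 1 = 2
χ² = Σ(O - E)²/E
   = (48 - 32.2)²/32.2 + (53 - 66.4)²/66.4 + (11 - 13.4)²/13.4
   = 7.753 + 2.704 + 0.430
   = 10.89
p-value = 0.0043

Since p-value < α = 0.01, we reject H₀.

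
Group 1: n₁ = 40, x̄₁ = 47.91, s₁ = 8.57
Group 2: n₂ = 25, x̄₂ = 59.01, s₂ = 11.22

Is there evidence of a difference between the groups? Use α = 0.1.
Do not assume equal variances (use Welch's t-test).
Welch's two-sample t-test:
H₀: μ₁ = μ₂
H₁: μ₁ ≠ μ₂
s₁²/n₁ = 8.57²/40 = 1.8361,  s₂²/n₂ = 11.22²/25 = 5.0355
SE = √(s₁²/n₁ + s₂²/n₂) = √(1.8361 + 5.0355) = 2.6214
df (Welch-Satterthwaite) = (s₁²/n₁ + s₂²/n₂)² / [(s₁²/n₁)²/(n₁-1) + (s₂²/n₂)²/(n₂-1)] ≈ 41.31
t = (x̄₁ - x̄₂) / SE = (47.91 - 59.01) / 2.6214 = -11.10 / 2.6214 = -4.234
p-value = 0.0001

Since p-value < α = 0.1, we reject H₀.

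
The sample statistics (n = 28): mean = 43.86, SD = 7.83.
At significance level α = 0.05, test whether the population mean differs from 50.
One-sample t-test:
H₀: μ = 50
H₁: μ ≠ 50
df = n - 1 = 27
t = (x̄ - μ₀) / (s/√n) = (43.86 - 50) / (7.83/√28) = -4.149
p-value = 0.0003

Since p-value < α = 0.05, we reject H₀.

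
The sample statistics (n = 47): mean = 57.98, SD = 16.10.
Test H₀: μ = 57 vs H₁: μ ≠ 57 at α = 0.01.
One-sample t-test:
H₀: μ = 57
H₁: μ ≠ 57
df = n - 1 = 46
t = (x̄ - μ₀) / (s/√n) = (57.98 - 57) / (16.10/√47) = 0.417
p-value = 0.6784

Since p-value > α = 0.01, we fail to reject H₀.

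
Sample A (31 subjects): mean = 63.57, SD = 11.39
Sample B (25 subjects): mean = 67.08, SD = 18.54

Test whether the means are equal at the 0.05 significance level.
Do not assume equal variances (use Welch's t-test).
Welch's two-sample t-test:
H₀: μ₁ = μ₂
H₁: μ₁ ≠ μ₂
s₁²/n₁ = 11.39²/31 = 4.1849,  s₂²/n₂ = 18.54²/25 = 13.7493
SE = √(s₁²/n₁ + s₂²/n₂) = √(4.1849 + 13.7493) = 4.2349
df (Welch-Satterthwaite) = (s₁²/n₁ + s₂²/n₂)² / [(s₁²/n₁)²/(n₁-1) + (s₂²/n₂)²/(n₂-1)] ≈ 38.02
t = (x̄₁ - x̄₂) / SE = (63.57 - 67.08) / 4.2349 = -3.51 / 4.2349 = -0.829
p-value = 0.4124

Since p-value > α = 0.05, we fail to reject H₀.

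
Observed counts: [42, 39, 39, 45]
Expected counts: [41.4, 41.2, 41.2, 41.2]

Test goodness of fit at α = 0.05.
Chi-square goodness of fit test:
H₀: observed counts match expected distribution
H₁: observed counts differ from expected distribution
df = k - 1 = 3
χ² = Σ(O - E)²/E
   = (42 - 41.4)²/41.4 + (39 - 41.2)²/41.2 + (39 - 41.2)²/41.2 + (45 - 41.2)²/41.2
   = 0.009 + 0.117 + 0.117 + 0.350
   = 0.59
p-value = 0.8978

Since p-value > α = 0.05, we fail to reject H₀.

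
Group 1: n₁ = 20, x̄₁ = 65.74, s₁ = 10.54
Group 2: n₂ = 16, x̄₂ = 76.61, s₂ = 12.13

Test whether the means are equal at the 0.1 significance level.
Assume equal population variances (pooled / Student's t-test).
Student's two-sample t-test (equal variances):
H₀: μ₁ = μ₂
H₁: μ₁ ≠ μ₂
df = n₁ + n₂ - 2 = 34
Pooled variance s_p² = [(n₁-1)s₁² + (n₂-1)s₂²] / (n₁ + n₂ - 2) = [(19)(10.54²) + (15)(12.13²)] / 34 = 126.9939
SE = √(s_p²(1/n₁ + 1/n₂)) = √(126.9939 × (1/20 + 1/16)) = 3.7798
t = (x̄₁ - x̄₂) / SE = (65.74 - 76.61) / 3.7798 = -10.87 / 3.7798 = -2.876
p-value = 0.0069

Since p-value < α = 0.1, we reject H₀.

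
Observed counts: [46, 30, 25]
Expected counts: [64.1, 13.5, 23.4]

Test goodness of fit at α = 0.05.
Chi-square goodness of fit test:
H₀: observed counts match expected distribution
H₁: observed counts differ from expected distribution
df = k - 1 = 2
χ² = Σ(O - E)²/E
   = (46 - 64.1)²/64.1 + (30 - 13.5)²/13.5 + (25 - 23.4)²/23.4
   = 5.111 + 20.167 + 0.109
   = 25.39
p-value < 0.0001

Since p-value < α = 0.05, we reject H₀.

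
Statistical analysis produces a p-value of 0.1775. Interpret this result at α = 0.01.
Since p = 0.1775 > α = 0.01, fail to reject H₀.
There is insufficient evidence to reject the null hypothesis; the result is not statistically significant at the 0.01 level.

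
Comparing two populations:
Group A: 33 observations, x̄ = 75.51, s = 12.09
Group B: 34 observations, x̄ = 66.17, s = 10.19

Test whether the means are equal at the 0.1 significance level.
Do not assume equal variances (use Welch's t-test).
Welch's two-sample t-test:
H₀: μ₁ = μ₂
H₁: μ₁ ≠ μ₂
s₁²/n₁ = 12.09²/33 = 4.4293,  s₂²/n₂ = 10.19²/34 = 3.0540
SE = √(s₁²/n₁ + s₂²/n₂) = √(4.4293 + 3.0540) = 2.7356
df (Welch-Satterthwaite) = (s₁²/n₁ + s₂²/n₂)² / [(s₁²/n₁)²/(n₁-1) + (s₂²/n₂)²/(n₂-1)] ≈ 62.52
t = (x̄₁ - x̄₂) / SE = (75.51 - 66.17) / 2.7356 = 9.34 / 2.7356 = 3.414
p-value = 0.0011

Since p-value < α = 0.1, we reject H₀.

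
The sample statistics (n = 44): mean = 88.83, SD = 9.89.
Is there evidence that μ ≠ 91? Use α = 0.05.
One-sample t-test:
H₀: μ = 91
H₁: μ ≠ 91
df = n - 1 = 43
t = (x̄ - μ₀) / (s/√n) = (88.83 - 91) / (9.89/√44) = -1.455
p-value = 0.1528

Since p-value > α = 0.05, we fail to reject H₀.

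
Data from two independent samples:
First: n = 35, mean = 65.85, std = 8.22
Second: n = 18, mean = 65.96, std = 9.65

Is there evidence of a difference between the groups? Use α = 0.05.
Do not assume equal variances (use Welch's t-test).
Welch's two-sample t-test:
H₀: μ₁ = μ₂
H₁: μ₁ ≠ μ₂
s₁²/n₁ = 8.22²/35 = 1.9305,  s₂²/n₂ = 9.65²/18 = 5.1735
SE = √(s₁²/n₁ + s₂²/n₂) = √(1.9305 + 5.1735) = 2.6653
df (Welch-Satterthwaite) = (s₁²/n₁ + s₂²/n₂)² / [(s₁²/n₁)²/(n₁-1) + (s₂²/n₂)²/(n₂-1)] ≈ 29.97
t = (x̄₁ - x̄₂) / SE = (65.85 - 65.96) / 2.6653 = -0.11 / 2.6653 = -0.041
p-value = 0.9674

Since p-value > α = 0.05, we fail to reject H₀.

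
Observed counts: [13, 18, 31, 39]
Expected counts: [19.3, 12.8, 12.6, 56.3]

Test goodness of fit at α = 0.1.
Chi-square goodness of fit test:
H₀: observed counts match expected distribution
H₁: observed counts differ from expected distribution
df = k - 1 = 3
χ² = Σ(O - E)²/E
   = (13 - 19.3)²/19.3 + (18 - 12.8)²/12.8 + (31 - 12.6)²/12.6 + (39 - 56.3)²/56.3
   = 2.056 + 2.112 + 26.870 + 5.316
   = 36.35
p-value < 0.0001

Since p-value < α = 0.1, we reject H₀.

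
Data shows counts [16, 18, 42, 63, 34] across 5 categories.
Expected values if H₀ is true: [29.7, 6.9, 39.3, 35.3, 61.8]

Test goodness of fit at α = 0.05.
Chi-square goodness of fit test:
H₀: observed counts match expected distribution
H₁: observed counts differ from expected distribution
df = k - 1 = 4
χ² = Σ(O - E)²/E
   = (16 - 29.7)²/29.7 + (18 - 6.9)²/6.9 + (42 - 39.3)²/39.3 + (63 - 35.3)²/35.3 + (34 - 61.8)²/61.8
   = 6.320 + 17.857 + 0.185 + 21.736 + 12.506
   = 58.60
p-value < 0.0001

Since p-value < α = 0.05, we reject H₀.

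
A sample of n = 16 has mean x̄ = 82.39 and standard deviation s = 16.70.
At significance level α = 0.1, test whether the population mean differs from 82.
One-sample t-test:
H₀: μ = 82
H₁: μ ≠ 82
df = n - 1 = 15
t = (x̄ - μ₀) / (s/√n) = (82.39 - 82) / (16.70/√16) = 0.093
p-value = 0.9268

Since p-value > α = 0.1, we fail to reject H₀.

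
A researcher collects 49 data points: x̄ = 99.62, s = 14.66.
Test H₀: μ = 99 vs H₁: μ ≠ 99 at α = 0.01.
One-sample t-test:
H₀: μ = 99
H₁: μ ≠ 99
df = n - 1 = 48
t = (x̄ - μ₀) / (s/√n) = (99.62 - 99) / (14.66/√49) = 0.296
p-value = 0.7685

Since p-value > α = 0.01, we fail to reject H₀.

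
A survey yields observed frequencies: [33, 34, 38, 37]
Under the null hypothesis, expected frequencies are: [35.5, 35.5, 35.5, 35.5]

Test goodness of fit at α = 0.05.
Chi-square goodness of fit test:
H₀: observed counts match expected distribution
H₁: observed counts differ from expected distribution
df = k - 1 = 3
χ² = Σ(O - E)²/E
   = (33 - 35.5)²/35.5 + (34 - 35.5)²/35.5 + (38 - 35.5)²/35.5 + (37 - 35.5)²/35.5
   = 0.176 + 0.063 + 0.176 + 0.063
   = 0.48
p-value = 0.9235

Since p-value > α = 0.05, we fail to reject H₀.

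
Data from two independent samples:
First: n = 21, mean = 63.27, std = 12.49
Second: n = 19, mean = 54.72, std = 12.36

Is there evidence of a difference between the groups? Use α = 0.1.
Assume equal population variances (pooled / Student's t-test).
Student's two-sample t-test (equal variances):
H₀: μ₁ = μ₂
H₁: μ₁ ≠ μ₂
df = n₁ + n₂ - 2 = 38
Pooled variance s_p² = [(n₁-1)s₁² + (n₂-1)s₂²] / (n₁ + n₂ - 2) = [(20)(12.49²) + (18)(12.36²)] / 38 = 154.4699
SE = √(s_p²(1/n₁ + 1/n₂)) = √(154.4699 × (1/21 + 1/19)) = 3.9352
t = (x̄₁ - x̄₂) / SE = (63.27 - 54.72) / 3.9352 = 8.55 / 3.9352 = 2.173
p-value = 0.0361

Since p-value < α = 0.1, we reject H₀.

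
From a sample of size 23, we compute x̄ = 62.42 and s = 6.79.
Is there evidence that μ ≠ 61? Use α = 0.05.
One-sample t-test:
H₀: μ = 61
H₁: μ ≠ 61
df = n - 1 = 22
t = (x̄ - μ₀) / (s/√n) = (62.42 - 61) / (6.79/√23) = 1.003
p-value = 0.3268

Since p-value > α = 0.05, we fail to reject H₀.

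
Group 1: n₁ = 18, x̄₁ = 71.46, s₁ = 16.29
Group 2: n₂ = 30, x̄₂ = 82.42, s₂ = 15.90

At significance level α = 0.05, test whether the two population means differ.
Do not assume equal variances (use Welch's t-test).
Welch's two-sample t-test:
H₀: μ₁ = μ₂
H₁: μ₁ ≠ μ₂
s₁²/n₁ = 16.29²/18 = 14.7424,  s₂²/n₂ = 15.90²/30 = 8.4270
SE = √(s₁²/n₁ + s₂²/n₂) = √(14.7424 + 8.4270) = 4.8135
df (Welch-Satterthwaite) = (s₁²/n₁ + s₂²/n₂)² / [(s₁²/n₁)²/(n₁-1) + (s₂²/n₂)²/(n₂-1)] ≈ 35.24
t = (x̄₁ - x̄₂) / SE = (71.46 - 82.42) / 4.8135 = -10.96 / 4.8135 = -2.277
p-value = 0.0290

Since p-value < α = 0.05, we reject H₀.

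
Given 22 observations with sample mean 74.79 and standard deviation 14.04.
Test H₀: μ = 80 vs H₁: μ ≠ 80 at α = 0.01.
One-sample t-test:
H₀: μ = 80
H₁: μ ≠ 80
df = n - 1 = 21
t = (x̄ - μ₀) / (s/√n) = (74.79 - 80) / (14.04/√22) = -1.741
p-value = 0.0964

Since p-value > α = 0.01, we fail to reject H₀.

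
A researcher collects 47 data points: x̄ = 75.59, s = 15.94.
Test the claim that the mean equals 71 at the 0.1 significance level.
One-sample t-test:
H₀: μ = 71
H₁: μ ≠ 71
df = n - 1 = 46
t = (x̄ - μ₀) / (s/√n) = (75.59 - 71) / (15.94/√47) = 1.974
p-value = 0.0544

Since p-value < α = 0.1, we reject H₀.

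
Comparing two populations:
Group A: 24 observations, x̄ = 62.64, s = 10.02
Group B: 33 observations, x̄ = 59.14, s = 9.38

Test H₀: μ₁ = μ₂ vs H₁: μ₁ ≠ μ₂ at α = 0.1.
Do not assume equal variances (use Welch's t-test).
Welch's two-sample t-test:
H₀: μ₁ = μ₂
H₁: μ₁ ≠ μ₂
s₁²/n₁ = 10.02²/24 = 4.1833,  s₂²/n₂ = 9.38²/33 = 2.6662
SE = √(s₁²/n₁ + s₂²/n₂) = √(4.1833 + 2.6662) = 2.6172
df (Welch-Satterthwaite) = (s₁²/n₁ + s₂²/n₂)² / [(s₁²/n₁)²/(n₁-1) + (s₂²/n₂)²/(n₂-1)] ≈ 47.73
t = (x̄₁ - x̄₂) / SE = (62.64 - 59.14) / 2.6172 = 3.50 / 2.6172 = 1.337
p-value = 0.1875

Since p-value > α = 0.1, we fail to reject H₀.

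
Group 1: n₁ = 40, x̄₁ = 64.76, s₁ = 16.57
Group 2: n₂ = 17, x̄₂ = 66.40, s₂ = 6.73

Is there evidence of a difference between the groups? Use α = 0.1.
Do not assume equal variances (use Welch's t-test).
Welch's two-sample t-test:
H₀: μ₁ = μ₂
H₁: μ₁ ≠ μ₂
s₁²/n₁ = 16.57²/40 = 6.8641,  s₂²/n₂ = 6.73²/17 = 2.6643
SE = √(s₁²/n₁ + s₂²/n₂) = √(6.8641 + 2.6643) = 3.0868
df (Welch-Satterthwaite) = (s₁²/n₁ + s₂²/n₂)² / [(s₁²/n₁)²/(n₁-1) + (s₂²/n₂)²/(n₂-1)] ≈ 54.97
t = (x̄₁ - x̄₂) / SE = (64.76 - 66.40) / 3.0868 = -1.64 / 3.0868 = -0.531
p-value = 0.5974

Since p-value > α = 0.1, we fail to reject H₀.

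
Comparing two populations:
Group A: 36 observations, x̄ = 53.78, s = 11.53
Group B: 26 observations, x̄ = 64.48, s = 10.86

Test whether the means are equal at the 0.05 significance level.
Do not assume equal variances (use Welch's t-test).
Welch's two-sample t-test:
H₀: μ₁ = μ₂
H₁: μ₁ ≠ μ₂
s₁²/n₁ = 11.53²/36 = 3.6928,  s₂²/n₂ = 10.86²/26 = 4.5361
SE = √(s₁²/n₁ + s₂²/n₂) = √(3.6928 + 4.5361) = 2.8686
df (Welch-Satterthwaite) = (s₁²/n₁ + s₂²/n₂)² / [(s₁²/n₁)²/(n₁-1) + (s₂²/n₂)²/(n₂-1)] ≈ 55.84
t = (x̄₁ - x̄₂) / SE = (53.78 - 64.48) / 2.8686 = -10.70 / 2.8686 = -3.730
p-value = 0.0004

Since p-value < α = 0.05, we reject H₀.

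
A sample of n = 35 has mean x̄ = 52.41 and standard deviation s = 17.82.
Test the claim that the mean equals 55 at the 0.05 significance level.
One-sample t-test:
H₀: μ = 55
H₁: μ ≠ 55
df = n - 1 = 34
t = (x̄ - μ₀) / (s/√n) = (52.41 - 55) / (17.82/√35) = -0.860
p-value = 0.3959

Since p-value > α = 0.05, we fail to reject H₀.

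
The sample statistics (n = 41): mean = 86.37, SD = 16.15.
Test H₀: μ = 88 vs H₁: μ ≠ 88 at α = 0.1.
One-sample t-test:
H₀: μ = 88
H₁: μ ≠ 88
df = n - 1 = 40
t = (x̄ - μ₀) / (s/√n) = (86.37 - 88) / (16.15/√41) = -0.646
p-value = 0.5218

Since p-value > α = 0.1, we fail to reject H₀.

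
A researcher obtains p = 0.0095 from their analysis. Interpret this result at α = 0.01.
Since p = 0.0095 < α = 0.01, reject H₀.
There is sufficient evidence to reject the null hypothesis; the result is statistically significant at the 0.01 level.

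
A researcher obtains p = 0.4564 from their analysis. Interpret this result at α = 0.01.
Since p = 0.4564 > α = 0.01, fail to reject H₀.
There is insufficient evidence to reject the null hypothesis; the result is not statistically significant at the 0.01 level.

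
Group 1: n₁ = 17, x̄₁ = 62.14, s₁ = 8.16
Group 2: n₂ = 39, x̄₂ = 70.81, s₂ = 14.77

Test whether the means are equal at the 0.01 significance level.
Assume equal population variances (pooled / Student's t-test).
Student's two-sample t-test (equal variances):
H₀: μ₁ = μ₂
H₁: μ₁ ≠ μ₂
df = n₁ + n₂ - 2 = 54
Pooled variance s_p² = [(n₁-1)s₁² + (n₂-1)s₂²] / (n₁ + n₂ - 2) = [(16)(8.16²) + (38)(14.77²)] / 54 = 173.2441
SE = √(s_p²(1/n₁ + 1/n₂)) = √(173.2441 × (1/17 + 1/39)) = 3.8253
t = (x̄₁ - x̄₂) / SE = (62.14 - 70.81) / 3.8253 = -8.67 / 3.8253 = -2.266
p-value = 0.0275

Since p-value > α = 0.01, we fail to reject H₀.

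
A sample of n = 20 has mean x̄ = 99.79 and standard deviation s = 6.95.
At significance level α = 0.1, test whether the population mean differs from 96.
One-sample t-test:
H₀: μ = 96
H₁: μ ≠ 96
df = n - 1 = 19
t = (x̄ - μ₀) / (s/√n) = (99.79 - 96) / (6.95/√20) = 2.439
p-value = 0.0247

Since p-value < α = 0.1, we reject H₀.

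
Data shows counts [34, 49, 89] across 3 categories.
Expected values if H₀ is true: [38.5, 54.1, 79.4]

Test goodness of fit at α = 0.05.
Chi-square goodness of fit test:
H₀: observed counts match expected distribution
H₁: observed counts differ from expected distribution
df = k - 1 = 2
χ² = Σ(O - E)²/E
   = (34 - 38.5)²/38.5 + (49 - 54.1)²/54.1 + (89 - 79.4)²/79.4
   = 0.526 + 0.481 + 1.161
   = 2.17
p-value = 0.3383

Since p-value > α = 0.05, we fail to reject H₀.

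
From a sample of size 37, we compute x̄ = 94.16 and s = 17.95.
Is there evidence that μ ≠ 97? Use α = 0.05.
One-sample t-test:
H₀: μ = 97
H₁: μ ≠ 97
df = n - 1 = 36
t = (x̄ - μ₀) / (s/√n) = (94.16 - 97) / (17.95/√37) = -0.962
p-value = 0.3423

Since p-value > α = 0.05, we fail to reject H₀.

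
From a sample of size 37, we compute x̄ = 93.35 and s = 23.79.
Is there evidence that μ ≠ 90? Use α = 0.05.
One-sample t-test:
H₀: μ = 90
H₁: μ ≠ 90
df = n - 1 = 36
t = (x̄ - μ₀) / (s/√n) = (93.35 - 90) / (23.79/√37) = 0.857
p-value = 0.3974

Since p-value > α = 0.05, we fail to reject H₀.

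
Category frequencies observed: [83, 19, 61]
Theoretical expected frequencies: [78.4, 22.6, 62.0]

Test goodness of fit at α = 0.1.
Chi-square goodness of fit test:
H₀: observed counts match expected distribution
H₁: observed counts differ from expected distribution
df = k - 1 = 2
χ² = Σ(O - E)²/E
   = (83 - 78.4)²/78.4 + (19 - 22.6)²/22.6 + (61 - 62.0)²/62.0
   = 0.270 + 0.573 + 0.016
   = 0.86
p-value = 0.6507

Since p-value > α = 0.1, we fail to reject H₀.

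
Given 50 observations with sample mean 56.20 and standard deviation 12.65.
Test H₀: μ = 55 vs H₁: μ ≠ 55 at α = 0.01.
One-sample t-test:
H₀: μ = 55
H₁: μ ≠ 55
df = n - 1 = 49
t = (x̄ - μ₀) / (s/√n) = (56.20 - 55) / (12.65/√50) = 0.671
p-value = 0.5055

Since p-value > α = 0.01, we fail to reject H₀.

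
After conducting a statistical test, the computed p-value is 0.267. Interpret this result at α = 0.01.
Since p = 0.267 > α = 0.01, fail to reject H₀.
There is insufficient evidence to reject the null hypothesis; the result is not statistically significant at the 0.01 level.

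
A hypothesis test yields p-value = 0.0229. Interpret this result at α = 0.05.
Since p = 0.0229 < α = 0.05, reject H₀.
There is sufficient evidence to reject the null hypothesis; the result is statistically significant at the 0.05 level.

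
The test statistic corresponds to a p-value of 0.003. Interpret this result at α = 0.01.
Since p = 0.003 < α = 0.01, reject H₀.
There is sufficient evidence to reject the null hypothesis; the result is statistically significant at the 0.01 level.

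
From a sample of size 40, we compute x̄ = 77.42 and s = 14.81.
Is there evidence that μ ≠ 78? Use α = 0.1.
One-sample t-test:
H₀: μ = 78
H₁: μ ≠ 78
df = n - 1 = 39
t = (x̄ - μ₀) / (s/√n) = (77.42 - 78) / (14.81/√40) = -0.248
p-value = 0.8057

Since p-value > α = 0.1, we fail to reject H₀.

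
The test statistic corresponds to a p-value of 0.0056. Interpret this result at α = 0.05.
Since p = 0.0056 < α = 0.05, reject H₀.
There is sufficient evidence to reject the null hypothesis; the result is statistically significant at the 0.05 level.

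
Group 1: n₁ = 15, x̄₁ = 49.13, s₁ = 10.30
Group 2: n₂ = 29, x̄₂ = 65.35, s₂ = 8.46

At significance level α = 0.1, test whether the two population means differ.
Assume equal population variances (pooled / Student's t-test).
Student's two-sample t-test (equal variances):
H₀: μ₁ = μ₂
H₁: μ₁ ≠ μ₂
df = n₁ + n₂ - 2 = 42
Pooled variance s_p² = [(n₁-1)s₁² + (n₂-1)s₂²] / (n₁ + n₂ - 2) = [(14)(10.30²) + (28)(8.46²)] / 42 = 83.0777
SE = √(s_p²(1/n₁ + 1/n₂)) = √(83.0777 × (1/15 + 1/29)) = 2.8988
t = (x̄₁ - x̄₂) / SE = (49.13 - 65.35) / 2.8988 = -16.22 / 2.8988 = -5.595
p-value < 0.0001

Since p-value < α = 0.1, we reject H₀.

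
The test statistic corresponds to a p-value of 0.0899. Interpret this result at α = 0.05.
Since p = 0.0899 > α = 0.05, fail to reject H₀.
There is insufficient evidence to reject the null hypothesis; the result is not statistically significant at the 0.05 level.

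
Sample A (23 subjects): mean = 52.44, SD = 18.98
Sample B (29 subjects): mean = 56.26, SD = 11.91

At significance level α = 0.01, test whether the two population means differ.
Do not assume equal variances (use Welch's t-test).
Welch's two-sample t-test:
H₀: μ₁ = μ₂
H₁: μ₁ ≠ μ₂
s₁²/n₁ = 18.98²/23 = 15.6626,  s₂²/n₂ = 11.91²/29 = 4.8913
SE = √(s₁²/n₁ + s₂²/n₂) = √(15.6626 + 4.8913) = 4.5336
df (Welch-Satterthwaite) = (s₁²/n₁ + s₂²/n₂)² / [(s₁²/n₁)²/(n₁-1) + (s₂²/n₂)²/(n₂-1)] ≈ 35.19
t = (x̄₁ - x̄₂) / SE = (52.44 - 56.26) / 4.5336 = -3.82 / 4.5336 = -0.843
p-value = 0.4051

Since p-value > α = 0.01, we fail to reject H₀.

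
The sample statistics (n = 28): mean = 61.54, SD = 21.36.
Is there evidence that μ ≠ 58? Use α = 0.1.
One-sample t-test:
H₀: μ = 58
H₁: μ ≠ 58
df = n - 1 = 27
t = (x̄ - μ₀) / (s/√n) = (61.54 - 58) / (21.36/√28) = 0.877
p-value = 0.3882

Since p-value > α = 0.1, we fail to reject H₀.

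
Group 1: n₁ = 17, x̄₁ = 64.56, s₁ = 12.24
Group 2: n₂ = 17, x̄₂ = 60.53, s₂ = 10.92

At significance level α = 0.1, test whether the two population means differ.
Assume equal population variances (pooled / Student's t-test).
Student's two-sample t-test (equal variances):
H₀: μ₁ = μ₂
H₁: μ₁ ≠ μ₂
df = n₁ + n₂ - 2 = 32
Pooled variance s_p² = [(n₁-1)s₁² + (n₂-1)s₂²] / (n₁ + n₂ - 2) = [(16)(12.24²) + (16)(10.92²)] / 32 = 134.5320
SE = √(s_p²(1/n₁ + 1/n₂)) = √(134.5320 × (1/17 + 1/17)) = 3.9784
t = (x̄₁ - x̄₂) / SE = (64.56 - 60.53) / 3.9784 = 4.03 / 3.9784 = 1.013
p-value = 0.3187

Since p-value > α = 0.1, we fail to reject H₀.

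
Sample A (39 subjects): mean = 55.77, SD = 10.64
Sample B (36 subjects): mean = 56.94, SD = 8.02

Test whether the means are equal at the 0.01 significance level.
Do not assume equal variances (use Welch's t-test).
Welch's two-sample t-test:
H₀: μ₁ = μ₂
H₁: μ₁ ≠ μ₂
s₁²/n₁ = 10.64²/39 = 2.9028,  s₂²/n₂ = 8.02²/36 = 1.7867
SE = √(s₁²/n₁ + s₂²/n₂) = √(2.9028 + 1.7867) = 2.1655
df (Welch-Satterthwaite) = (s₁²/n₁ + s₂²/n₂)² / [(s₁²/n₁)²/(n₁-1) + (s₂²/n₂)²/(n₂-1)] ≈ 70.27
t = (x̄₁ - x̄₂) / SE = (55.77 - 56.94) / 2.1655 = -1.17 / 2.1655 = -0.540
p-value = 0.5907

Since p-value > α = 0.01, we fail to reject H₀.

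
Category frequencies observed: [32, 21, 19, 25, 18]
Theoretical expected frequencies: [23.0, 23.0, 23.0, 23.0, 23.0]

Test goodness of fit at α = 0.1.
Chi-square goodness of fit test:
H₀: observed counts match expected distribution
H₁: observed counts differ from expected distribution
df = k - 1 = 4
χ² = Σ(O - E)²/E
   = (32 - 23.0)²/23.0 + (21 - 23.0)²/23.0 + (19 - 23.0)²/23.0 + (25 - 23.0)²/23.0 + (18 - 23.0)²/23.0
   = 3.522 + 0.174 + 0.696 + 0.174 + 1.087
   = 5.65
p-value = 0.2267

Since p-value > α = 0.1, we fail to reject H₀.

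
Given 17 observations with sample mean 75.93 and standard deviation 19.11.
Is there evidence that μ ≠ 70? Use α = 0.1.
One-sample t-test:
H₀: μ = 70
H₁: μ ≠ 70
df = n - 1 = 16
t = (x̄ - μ₀) / (s/√n) = (75.93 - 70) / (19.11/√17) = 1.279
p-value = 0.2190

Since p-value > α = 0.1, we fail to reject H₀.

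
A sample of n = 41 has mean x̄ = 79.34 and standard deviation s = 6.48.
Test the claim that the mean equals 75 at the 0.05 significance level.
One-sample t-test:
H₀: μ = 75
H₁: μ ≠ 75
df = n - 1 = 40
t = (x̄ - μ₀) / (s/√n) = (79.34 - 75) / (6.48/√41) = 4.289
p-value = 0.0001

Since p-value < α = 0.05, we reject H₀.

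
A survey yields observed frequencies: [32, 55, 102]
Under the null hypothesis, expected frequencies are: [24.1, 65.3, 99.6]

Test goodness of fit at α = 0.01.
Chi-square goodness of fit test:
H₀: observed counts match expected distribution
H₁: observed counts differ from expected distribution
df = k - 1 = 2
χ² = Σ(O - E)²/E
   = (32 - 24.1)²/24.1 + (55 - 65.3)²/65.3 + (102 - 99.6)²/99.6
   = 2.590 + 1.625 + 0.058
   = 4.27
p-value = 0.1181

Since p-value > α = 0.01, we fail to reject H₀.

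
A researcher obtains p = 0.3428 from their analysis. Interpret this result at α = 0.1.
Since p = 0.3428 > α = 0.1, fail to reject H₀.
There is insufficient evidence to reject the null hypothesis; the result is not statistically significant at the 0.1 level.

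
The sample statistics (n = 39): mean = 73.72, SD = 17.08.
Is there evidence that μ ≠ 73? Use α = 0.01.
One-sample t-test:
H₀: μ = 73
H₁: μ ≠ 73
df = n - 1 = 38
t = (x̄ - μ₀) / (s/√n) = (73.72 - 73) / (17.08/√39) = 0.263
p-value = 0.7938

Since p-value > α = 0.01, we fail to reject H₀.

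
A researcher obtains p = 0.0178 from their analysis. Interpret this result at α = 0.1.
Since p = 0.0178 < α = 0.1, reject H₀.
There is sufficient evidence to reject the null hypothesis; the result is statistically significant at the 0.1 level.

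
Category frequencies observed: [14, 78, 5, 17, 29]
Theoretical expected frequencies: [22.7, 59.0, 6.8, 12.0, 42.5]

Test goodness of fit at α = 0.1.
Chi-square goodness of fit test:
H₀: observed counts match expected distribution
H₁: observed counts differ from expected distribution
df = k - 1 = 4
χ² = Σ(O - E)²/E
   = (14 - 22.7)²/22.7 + (78 - 59.0)²/59.0 + (5 - 6.8)²/6.8 + (17 - 12.0)²/12.0 + (29 - 42.5)²/42.5
   = 3.334 + 6.119 + 0.476 + 2.083 + 4.288
   = 16.30
p-value = 0.0026

Since p-value < α = 0.1, we reject H₀.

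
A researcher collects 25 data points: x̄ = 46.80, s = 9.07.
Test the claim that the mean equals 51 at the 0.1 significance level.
One-sample t-test:
H₀: μ = 51
H₁: μ ≠ 51
df = n - 1 = 24
t = (x̄ - μ₀) / (s/√n) = (46.80 - 51) / (9.07/√25) = -2.315
p-value = 0.0295

Since p-value < α = 0.1, we reject H₀.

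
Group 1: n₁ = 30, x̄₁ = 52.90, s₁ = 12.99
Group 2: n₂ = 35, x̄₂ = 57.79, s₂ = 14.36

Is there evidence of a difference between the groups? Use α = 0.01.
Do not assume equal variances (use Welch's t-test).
Welch's two-sample t-test:
H₀: μ₁ = μ₂
H₁: μ₁ ≠ μ₂
s₁²/n₁ = 12.99²/30 = 5.6247,  s₂²/n₂ = 14.36²/35 = 5.8917
SE = √(s₁²/n₁ + s₂²/n₂) = √(5.6247 + 5.8917) = 3.3936
df (Welch-Satterthwaite) = (s₁²/n₁ + s₂²/n₂)² / [(s₁²/n₁)²/(n₁-1) + (s₂²/n₂)²/(n₂-1)] ≈ 62.80
t = (x̄₁ - x̄₂) / SE = (52.90 - 57.79) / 3.3936 = -4.89 / 3.3936 = -1.441
p-value = 0.1546

Since p-value > α = 0.01, we fail to reject H₀.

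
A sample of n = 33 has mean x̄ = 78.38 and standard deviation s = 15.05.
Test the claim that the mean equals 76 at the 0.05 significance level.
One-sample t-test:
H₀: μ = 76
H₁: μ ≠ 76
df = n - 1 = 32
t = (x̄ - μ₀) / (s/√n) = (78.38 - 76) / (15.05/√33) = 0.908
p-value = 0.3704

Since p-value > α = 0.05, we fail to reject H₀.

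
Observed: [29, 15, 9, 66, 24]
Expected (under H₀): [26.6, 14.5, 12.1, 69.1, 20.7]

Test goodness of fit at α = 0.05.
Chi-square goodness of fit test:
H₀: observed counts match expected distribution
H₁: observed counts differ from expected distribution
df = k - 1 = 4
χ² = Σ(O - E)²/E
   = (29 - 26.6)²/26.6 + (15 - 14.5)²/14.5 + (9 - 12.1)²/12.1 + (66 - 69.1)²/69.1 + (24 - 20.7)²/20.7
   = 0.217 + 0.017 + 0.794 + 0.139 + 0.526
   = 1.69
p-value = 0.7920

Since p-value > α = 0.05, we fail to reject H₀.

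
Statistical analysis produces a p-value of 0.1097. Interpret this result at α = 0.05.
Since p = 0.1097 > α = 0.05, fail to reject H₀.
There is insufficient evidence to reject the null hypothesis; the result is not statistically significant at the 0.05 level.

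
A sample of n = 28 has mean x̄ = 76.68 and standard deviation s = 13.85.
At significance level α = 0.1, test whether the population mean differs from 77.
One-sample t-test:
H₀: μ = 77
H₁: μ ≠ 77
df = n - 1 = 27
t = (x̄ - μ₀) / (s/√n) = (76.68 - 77) / (13.85/√28) = -0.122
p-value = 0.9036

Since p-value > α = 0.1, we fail to reject H₀.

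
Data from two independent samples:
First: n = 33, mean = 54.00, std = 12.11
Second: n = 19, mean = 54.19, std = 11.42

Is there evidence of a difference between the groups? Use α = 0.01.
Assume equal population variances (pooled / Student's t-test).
Student's two-sample t-test (equal variances):
H₀: μ₁ = μ₂
H₁: μ₁ ≠ μ₂
df = n₁ + n₂ - 2 = 50
Pooled variance s_p² = [(n₁-1)s₁² + (n₂-1)s₂²] / (n₁ + n₂ - 2) = [(32)(12.11²) + (18)(11.42²)] / 50 = 140.8072
SE = √(s_p²(1/n₁ + 1/n₂)) = √(140.8072 × (1/33 + 1/19)) = 3.4173
t = (x̄₁ - x̄₂) / SE = (54.00 - 54.19) / 3.4173 = -0.19 / 3.4173 = -0.056
p-value = 0.9559

Since p-value > α = 0.01, we fail to reject H₀.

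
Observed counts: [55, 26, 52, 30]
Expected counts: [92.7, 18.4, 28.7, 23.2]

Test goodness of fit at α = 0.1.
Chi-square goodness of fit test:
H₀: observed counts match expected distribution
H₁: observed counts differ from expected distribution
df = k - 1 = 3
χ² = Σ(O - E)²/E
   = (55 - 92.7)²/92.7 + (26 - 18.4)²/18.4 + (52 - 28.7)²/28.7 + (30 - 23.2)²/23.2
   = 15.332 + 3.139 + 18.916 + 1.993
   = 39.38
p-value < 0.0001

Since p-value < α = 0.1, we reject H₀.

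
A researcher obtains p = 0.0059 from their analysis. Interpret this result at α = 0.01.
Since p = 0.0059 < α = 0.01, reject H₀.
There is sufficient evidence to reject the null hypothesis; the result is statistically significant at the 0.01 level.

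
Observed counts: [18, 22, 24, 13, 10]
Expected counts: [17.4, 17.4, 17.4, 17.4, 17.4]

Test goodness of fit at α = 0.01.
Chi-square goodness of fit test:
H₀: observed counts match expected distribution
H₁: observed counts differ from expected distribution
df = k - 1 = 4
χ² = Σ(O - E)²/E
   = (18 - 17.4)²/17.4 + (22 - 17.4)²/17.4 + (24 - 17.4)²/17.4 + (13 - 17.4)²/17.4 + (10 - 17.4)²/17.4
   = 0.021 + 1.216 + 2.503 + 1.113 + 3.147
   = 8.00
p-value = 0.0916

Since p-value > α = 0.01, we fail to reject H₀.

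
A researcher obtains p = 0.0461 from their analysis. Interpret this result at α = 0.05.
Since p = 0.0461 < α = 0.05, reject H₀.
There is sufficient evidence to reject the null hypothesis; the result is statistically significant at the 0.05 level.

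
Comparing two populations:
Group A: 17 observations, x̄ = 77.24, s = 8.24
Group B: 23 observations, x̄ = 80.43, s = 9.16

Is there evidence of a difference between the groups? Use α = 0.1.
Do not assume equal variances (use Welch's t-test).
Welch's two-sample t-test:
H₀: μ₁ = μ₂
H₁: μ₁ ≠ μ₂
s₁²/n₁ = 8.24²/17 = 3.9940,  s₂²/n₂ = 9.16²/23 = 3.6481
SE = √(s₁²/n₁ + s₂²/n₂) = √(3.9940 + 3.6481) = 2.7644
df (Welch-Satterthwaite) = (s₁²/n₁ + s₂²/n₂)² / [(s₁²/n₁)²/(n₁-1) + (s₂²/n₂)²/(n₂-1)] ≈ 36.46
t = (x̄₁ - x̄₂) / SE = (77.24 - 80.43) / 2.7644 = -3.19 / 2.7644 = -1.154
p-value = 0.2560

Since p-value > α = 0.1, we fail to reject H₀.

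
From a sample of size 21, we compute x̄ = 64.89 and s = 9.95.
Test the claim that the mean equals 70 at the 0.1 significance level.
One-sample t-test:
H₀: μ = 70
H₁: μ ≠ 70
df = n - 1 = 20
t = (x̄ - μ₀) / (s/√n) = (64.89 - 70) / (9.95/√21) = -2.353
p-value = 0.0289

Since p-value < α = 0.1, we reject H₀.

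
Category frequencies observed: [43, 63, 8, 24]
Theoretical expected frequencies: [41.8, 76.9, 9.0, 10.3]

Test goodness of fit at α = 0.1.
Chi-square goodness of fit test:
H₀: observed counts match expected distribution
H₁: observed counts differ from expected distribution
df = k - 1 = 3
χ² = Σ(O - E)²/E
   = (43 - 41.8)²/41.8 + (63 - 76.9)²/76.9 + (8 - 9.0)²/9.0 + (24 - 10.3)²/10.3
   = 0.034 + 2.512 + 0.111 + 18.222
   = 20.88
p-value = 0.0001

Since p-value < α = 0.1, we reject H₀.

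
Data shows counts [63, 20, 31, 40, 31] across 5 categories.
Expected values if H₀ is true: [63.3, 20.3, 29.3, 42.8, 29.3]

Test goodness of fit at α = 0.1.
Chi-square goodness of fit test:
H₀: observed counts match expected distribution
H₁: observed counts differ from expected distribution
df = k - 1 = 4
χ² = Σ(O - E)²/E
   = (63 - 63.3)²/63.3 + (20 - 20.3)²/20.3 + (31 - 29.3)²/29.3 + (40 - 42.8)²/42.8 + (31 - 29.3)²/29.3
   = 0.001 + 0.004 + 0.099 + 0.183 + 0.099
   = 0.39
p-value = 0.9836

Since p-value > α = 0.1, we fail to reject H₀.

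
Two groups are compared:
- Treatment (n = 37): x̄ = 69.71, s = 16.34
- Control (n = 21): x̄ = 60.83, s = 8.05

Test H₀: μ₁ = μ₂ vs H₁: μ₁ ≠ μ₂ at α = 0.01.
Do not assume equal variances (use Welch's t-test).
Welch's two-sample t-test:
H₀: μ₁ = μ₂
H₁: μ₁ ≠ μ₂
s₁²/n₁ = 16.34²/37 = 7.2161,  s₂²/n₂ = 8.05²/21 = 3.0858
SE = √(s₁²/n₁ + s₂²/n₂) = √(7.2161 + 3.0858) = 3.2097
df (Welch-Satterthwaite) = (s₁²/n₁ + s₂²/n₂)² / [(s₁²/n₁)²/(n₁-1) + (s₂²/n₂)²/(n₂-1)] ≈ 55.20
t = (x̄₁ - x̄₂) / SE = (69.71 - 60.83) / 3.2097 = 8.88 / 3.2097 = 2.767
p-value = 0.0077

Since p-value < α = 0.01, we reject H₀.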